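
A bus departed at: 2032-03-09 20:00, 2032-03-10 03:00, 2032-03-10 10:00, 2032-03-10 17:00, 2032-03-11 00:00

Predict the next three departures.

Spacing: 7, 7, 7, 7 h — constant 7 h.
2032-03-11 00:00 + 7 h = 2032-03-11 07:00.
2032-03-11 07:00 + 7 h = 2032-03-11 14:00.
2032-03-11 14:00 + 7 h = 2032-03-11 21:00.

2032-03-11 07:00, 2032-03-11 14:00, 2032-03-11 21:00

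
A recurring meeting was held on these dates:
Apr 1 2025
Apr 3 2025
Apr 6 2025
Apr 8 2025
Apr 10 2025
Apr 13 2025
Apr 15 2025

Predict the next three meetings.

Every event lands on a Tuesday or Thursday or Sunday (gaps cycle 2, 3, 2, 2, 3, 2).
So the schedule is: every Tuesday, Thursday and Sunday.
The following Thursday is Apr 17 2025.
Next Sunday: Apr 20 2025.
The following Tuesday is Apr 22 2025.

Apr 17 2025, Apr 20 2025, Apr 22 2025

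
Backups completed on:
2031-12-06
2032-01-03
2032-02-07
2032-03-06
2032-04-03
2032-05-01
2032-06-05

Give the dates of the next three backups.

2032-07-03, 2032-08-07, 2032-09-04

All dates are Saturdays, 28, 35, 28, 28, 28, 35 days apart.
Specifically, the 1st Saturday of each month.
July 2032 — 1st Saturday is 2032-07-03.
1st Saturday of August 2032: 2032-08-07.
1st Saturday of September 2032: 2032-09-04.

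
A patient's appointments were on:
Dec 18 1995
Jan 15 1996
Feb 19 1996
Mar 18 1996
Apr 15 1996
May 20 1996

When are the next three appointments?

Jun 17 1996, Jul 15 1996, Aug 19 1996

All dates are Mondays, 28, 35, 28, 28, 35 days apart.
Specifically, the 3rd Monday of each month.
3rd Monday of June 1996: Jun 17 1996.
July 1996 — 3rd Monday is Jul 15 1996.
August 1996 — 3rd Monday is Aug 19 1996.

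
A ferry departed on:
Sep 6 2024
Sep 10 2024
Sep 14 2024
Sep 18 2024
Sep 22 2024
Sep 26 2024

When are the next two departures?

Sep 30 2024, Oct 4 2024

The spacing is 4, 4, 4, 4, 4 days — always 4 days.
Sep 26 2024 + 4 days = Sep 30 2024.
Sep 30 2024 + 4 days = Oct 4 2024.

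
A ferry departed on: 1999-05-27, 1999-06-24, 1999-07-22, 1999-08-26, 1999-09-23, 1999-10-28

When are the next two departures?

1999-11-25, 1999-12-23

These are Thursdays at 28- or 35-day spacing (28, 28, 35, 28, 35).
The pattern: 4th Thursday of the month.
4th Thursday of November 1999: 1999-11-25.
4th Thursday of December 1999: 1999-12-23.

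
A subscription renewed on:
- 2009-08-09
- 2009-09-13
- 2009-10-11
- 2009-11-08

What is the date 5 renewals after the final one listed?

2010-04-11

Gaps: 35, 28, 28 days — a mix of 28 and 35. Every date is a Sunday.
Each is the 2nd Sunday of its month.
December 2009 — 2nd Sunday is 2009-12-13.
2nd Sunday of January 2010: 2010-01-10.
February 2010 — 2nd Sunday is 2010-02-14.
2nd Sunday of March 2010: 2010-03-14.
2nd Sunday of April 2010: 2010-04-11.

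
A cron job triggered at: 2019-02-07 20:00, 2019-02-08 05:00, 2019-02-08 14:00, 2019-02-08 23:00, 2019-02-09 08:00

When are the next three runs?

Gaps: 9, 9, 9, 9 hours — each event is 9 hours after the previous one.
2019-02-09 08:00 + 9 h = 2019-02-09 17:00.
2019-02-09 17:00 + 9 h = 2019-02-10 02:00.
2019-02-10 02:00 + 9 h = 2019-02-10 11:00.

2019-02-09 17:00, 2019-02-10 02:00, 2019-02-10 11:00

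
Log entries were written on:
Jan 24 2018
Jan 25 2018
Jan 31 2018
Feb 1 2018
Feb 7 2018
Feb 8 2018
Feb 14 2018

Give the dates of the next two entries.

The gap pattern 1, 6, 1, 6, 1, 6 repeats every 2 events.
These are the Wednesdays and Thursdays of each week.
The following Thursday is Feb 15 2018.
The following Wednesday is Feb 21 2018.

Feb 15 2018, Feb 21 2018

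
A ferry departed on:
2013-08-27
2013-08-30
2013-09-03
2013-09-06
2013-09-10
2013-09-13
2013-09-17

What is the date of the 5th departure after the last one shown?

Gaps: 3, 4, 3, 4, 3, 4 days — not constant, but cyclic with period 2.
The events fall on every Tuesday and Friday.
Next Friday: 2013-09-20.
Next Tuesday: 2013-09-24.
The following Friday is 2013-09-27.
Next Tuesday: 2013-10-01.
Next Friday: 2013-10-04.

2013-10-04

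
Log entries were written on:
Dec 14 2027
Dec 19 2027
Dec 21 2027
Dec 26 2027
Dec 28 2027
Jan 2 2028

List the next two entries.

Gaps: 5, 2, 5, 2, 5 days — not constant, but cyclic with period 2.
The events fall on every Tuesday and Sunday.
Next Tuesday: Jan 4 2028.
The following Sunday is Jan 9 2028.

Jan 4 2028, Jan 9 2028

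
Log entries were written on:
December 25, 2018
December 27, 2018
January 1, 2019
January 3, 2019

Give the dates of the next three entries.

Every event lands on a Tuesday or Thursday (gaps cycle 2, 5, 2).
So the schedule is: every Tuesday and Thursday.
The following Tuesday is January 8, 2019.
The following Thursday is January 10, 2019.
Next Tuesday: January 15, 2019.

January 8, 2019; January 10, 2019; January 15, 2019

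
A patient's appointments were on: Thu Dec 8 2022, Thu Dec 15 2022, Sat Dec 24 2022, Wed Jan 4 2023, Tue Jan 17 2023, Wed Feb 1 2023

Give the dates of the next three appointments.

Sat Feb 18 2023, Thu Mar 9 2023, Thu Mar 30 2023

The spacing grows by 2 each time: 7, 9, 11, 13, 15 days.
Next gap: 17 days. Wed Feb 1 2023 + 17 days = Sat Feb 18 2023.
Next gap: 19 days. Sat Feb 18 2023 + 19 days = Thu Mar 9 2023.
Next gap: 21 days. Thu Mar 9 2023 + 21 days = Thu Mar 30 2023.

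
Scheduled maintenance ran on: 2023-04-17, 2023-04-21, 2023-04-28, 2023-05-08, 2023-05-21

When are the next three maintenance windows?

2023-06-06, 2023-06-25, 2023-07-17

Intervals are 4, 7, 10, 13 days — an arithmetic progression with common difference 3.
Next gap: 16 days. 2023-05-21 + 16 days = 2023-06-06.
Next gap: 19 days. 2023-06-06 + 19 days = 2023-06-25.
Next gap: 22 days. 2023-06-25 + 22 days = 2023-07-17.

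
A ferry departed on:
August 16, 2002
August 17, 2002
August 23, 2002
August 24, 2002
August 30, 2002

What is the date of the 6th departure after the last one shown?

Gaps: 1, 6, 1, 6 days — not constant, but cyclic with period 2.
The events fall on every Friday and Saturday.
The following Saturday is August 31, 2002.
The following Friday is September 6, 2002.
Next Saturday: September 7, 2002.
Next Friday: September 13, 2002.
The following Saturday is September 14, 2002.
Next Friday: September 20, 2002.

September 20, 2002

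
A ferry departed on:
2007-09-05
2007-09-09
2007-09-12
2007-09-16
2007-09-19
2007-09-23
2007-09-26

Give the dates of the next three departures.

2007-09-30, 2007-10-03, 2007-10-07

Every event lands on a Wednesday or Sunday (gaps cycle 4, 3, 4, 3, 4, 3).
So the schedule is: every Wednesday and Sunday.
Next Sunday: 2007-09-30.
The following Wednesday is 2007-10-03.
Next Sunday: 2007-10-07.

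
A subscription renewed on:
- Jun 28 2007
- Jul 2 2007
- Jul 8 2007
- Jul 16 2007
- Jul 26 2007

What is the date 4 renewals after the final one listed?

The spacing grows by 2 each time: 4, 6, 8, 10 days.
Next gap: 12 days. Jul 26 2007 + 12 days = Aug 7 2007.
Next gap: 14 days. Aug 7 2007 + 14 days = Aug 21 2007.
Next gap: 16 days. Aug 21 2007 + 16 days = Sep 6 2007.
Next gap: 18 days. Sep 6 2007 + 18 days = Sep 24 2007.

Sep 24 2007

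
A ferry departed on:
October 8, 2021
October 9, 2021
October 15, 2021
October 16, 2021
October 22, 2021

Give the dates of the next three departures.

October 23, 2021; October 29, 2021; October 30, 2021

Every event lands on a Friday or Saturday (gaps cycle 1, 6, 1, 6).
So the schedule is: every Friday and Saturday.
The following Saturday is October 23, 2021.
Next Friday: October 29, 2021.
Next Saturday: October 30, 2021.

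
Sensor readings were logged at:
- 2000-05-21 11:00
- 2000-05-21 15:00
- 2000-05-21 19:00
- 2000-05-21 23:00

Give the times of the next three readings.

Gaps: 4, 4, 4 hours — each event is 4 hours after the previous one.
2000-05-21 23:00 + 4 h = 2000-05-22 03:00.
2000-05-22 03:00 + 4 h = 2000-05-22 07:00.
2000-05-22 07:00 + 4 h = 2000-05-22 11:00.

2000-05-22 03:00, 2000-05-22 07:00, 2000-05-22 11:00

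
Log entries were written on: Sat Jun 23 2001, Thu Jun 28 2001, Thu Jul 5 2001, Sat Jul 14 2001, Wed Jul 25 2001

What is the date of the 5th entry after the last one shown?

Thu Oct 18 2001

Gaps: 5, 7, 9, 11 days — each gap is 2 larger than the previous one.
Next gap: 13 days. Wed Jul 25 2001 + 13 days = Tue Aug 7 2001.
Next gap: 15 days. Tue Aug 7 2001 + 15 days = Wed Aug 22 2001.
Next gap: 17 days. Wed Aug 22 2001 + 17 days = Sat Sep 8 2001.
Next gap: 19 days. Sat Sep 8 2001 + 19 days = Thu Sep 27 2001.
Next gap: 21 days. Thu Sep 27 2001 + 21 days = Thu Oct 18 2001.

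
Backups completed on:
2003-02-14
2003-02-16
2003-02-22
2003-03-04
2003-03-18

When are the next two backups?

Intervals are 2, 6, 10, 14 days — an arithmetic progression with common difference 4.
Next gap: 18 days. 2003-03-18 + 18 days = 2003-04-05.
Next gap: 22 days. 2003-04-05 + 22 days = 2003-04-27.

2003-04-05, 2003-04-27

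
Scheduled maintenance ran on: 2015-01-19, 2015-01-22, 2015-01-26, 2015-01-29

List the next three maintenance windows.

The gap pattern 3, 4, 3 repeats every 2 events.
These are the Mondays and Thursdays of each week.
Next Monday: 2015-02-02.
The following Thursday is 2015-02-05.
Next Monday: 2015-02-09.

2015-02-02, 2015-02-05, 2015-02-09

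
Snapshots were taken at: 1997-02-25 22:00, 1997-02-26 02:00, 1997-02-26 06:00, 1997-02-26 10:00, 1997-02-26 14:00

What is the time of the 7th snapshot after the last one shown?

1997-02-27 18:00

Gaps: 4, 4, 4, 4 hours — each event is 4 hours after the previous one.
1997-02-26 14:00 + 4 h = 1997-02-26 18:00.
1997-02-26 18:00 + 4 h = 1997-02-26 22:00.
1997-02-26 22:00 + 4 h = 1997-02-27 02:00.
1997-02-27 02:00 + 4 h = 1997-02-27 06:00.
1997-02-27 06:00 + 4 h = 1997-02-27 10:00.
1997-02-27 10:00 + 4 h = 1997-02-27 14:00.
1997-02-27 14:00 + 4 h = 1997-02-27 18:00.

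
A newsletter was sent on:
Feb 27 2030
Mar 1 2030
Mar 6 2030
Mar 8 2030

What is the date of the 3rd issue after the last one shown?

Mar 20 2030

Every event lands on a Wednesday or Friday (gaps cycle 2, 5, 2).
So the schedule is: every Wednesday and Friday.
Next Wednesday: Mar 13 2030.
Next Friday: Mar 15 2030.
The following Wednesday is Mar 20 2030.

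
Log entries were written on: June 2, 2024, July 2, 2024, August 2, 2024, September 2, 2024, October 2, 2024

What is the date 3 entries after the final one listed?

January 2, 2025

Gaps: 30, 31, 31, 30 days — not constant. Every event is on the 2nd of the month.
Pattern: the 2nd of each month.
Next: November 2024 → November 2, 2024.
December 2024: December 2, 2024.
January 2025: January 2, 2025.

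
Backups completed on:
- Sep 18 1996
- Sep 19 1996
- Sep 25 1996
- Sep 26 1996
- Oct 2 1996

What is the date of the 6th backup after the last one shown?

Oct 23 1996

The gap pattern 1, 6, 1, 6 repeats every 2 events.
These are the Wednesdays and Thursdays of each week.
Next Thursday: Oct 3 1996.
The following Wednesday is Oct 9 1996.
Next Thursday: Oct 10 1996.
Next Wednesday: Oct 16 1996.
Next Thursday: Oct 17 1996.
Next Wednesday: Oct 23 1996.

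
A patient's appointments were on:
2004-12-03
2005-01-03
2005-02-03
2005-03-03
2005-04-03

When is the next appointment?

Gaps: 31, 31, 28, 31 days — not constant. Every event is on the 3rd of the month.
Pattern: the 3rd of each month.
Next: May 2005 → 2005-05-03.

2005-05-03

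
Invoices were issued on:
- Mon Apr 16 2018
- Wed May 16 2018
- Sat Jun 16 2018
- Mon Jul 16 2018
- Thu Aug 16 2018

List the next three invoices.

Sun Sep 16 2018, Tue Oct 16 2018, Fri Nov 16 2018

Each date is the 16th; the gaps (30, 31, 30, 31) track the month lengths.
The rule is the 16th of each month.
Next: September 2018 → Sun Sep 16 2018.
Next: October 2018 → Tue Oct 16 2018.
Next: November 2018 → Fri Nov 16 2018.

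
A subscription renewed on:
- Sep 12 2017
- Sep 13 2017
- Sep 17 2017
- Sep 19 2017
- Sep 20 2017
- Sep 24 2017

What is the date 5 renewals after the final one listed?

Gaps: 1, 4, 2, 1, 4 days — not constant, but cyclic with period 3.
The events fall on every Tuesday, Wednesday and Sunday.
Next Tuesday: Sep 26 2017.
Next Wednesday: Sep 27 2017.
Next Sunday: Oct 1 2017.
The following Tuesday is Oct 3 2017.
The following Wednesday is Oct 4 2017.

Oct 4 2017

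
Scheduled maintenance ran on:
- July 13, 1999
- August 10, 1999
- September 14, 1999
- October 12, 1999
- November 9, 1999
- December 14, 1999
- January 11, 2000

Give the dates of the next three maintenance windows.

February 8, 2000; March 14, 2000; April 11, 2000

All dates are Tuesdays, 28, 35, 28, 28, 35, 28 days apart.
Specifically, the 2nd Tuesday of each month.
February 2000 — 2nd Tuesday is February 8, 2000.
2nd Tuesday of March 2000: March 14, 2000.
2nd Tuesday of April 2000: April 11, 2000.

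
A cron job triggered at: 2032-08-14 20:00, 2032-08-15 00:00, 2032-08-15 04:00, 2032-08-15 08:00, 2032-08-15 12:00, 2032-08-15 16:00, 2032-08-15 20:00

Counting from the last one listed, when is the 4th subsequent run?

2032-08-16 12:00

Gaps: 4, 4, 4, 4, 4, 4 hours — each event is 4 hours after the previous one.
2032-08-15 20:00 + 4 h = 2032-08-16 00:00.
2032-08-16 00:00 + 4 h = 2032-08-16 04:00.
2032-08-16 04:00 + 4 h = 2032-08-16 08:00.
2032-08-16 08:00 + 4 h = 2032-08-16 12:00.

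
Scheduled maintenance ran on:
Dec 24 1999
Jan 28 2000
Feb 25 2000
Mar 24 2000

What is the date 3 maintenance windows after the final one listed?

Jun 23 2000

These are Fridays at 28- or 35-day spacing (35, 28, 28).
The pattern: 4th Friday of the month.
4th Friday of April 2000: Apr 28 2000.
4th Friday of May 2000: May 26 2000.
4th Friday of June 2000: Jun 23 2000.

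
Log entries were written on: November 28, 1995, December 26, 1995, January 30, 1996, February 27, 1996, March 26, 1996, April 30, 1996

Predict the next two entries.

May 28, 1996; June 25, 1996

All Tuesdays; the gaps (28, 35, 28, 28, 35) vary with month length.
This is the last Tuesday of each month.
Last Tuesday of May 1996: May 28, 1996.
Last Tuesday of June 1996: June 25, 1996.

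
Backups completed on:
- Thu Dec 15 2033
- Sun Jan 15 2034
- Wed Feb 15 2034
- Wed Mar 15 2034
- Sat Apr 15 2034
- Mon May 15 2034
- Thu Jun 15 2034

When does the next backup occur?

Sat Jul 15 2034

The day-of-month is always 15 (31, 31, 28, 31, 30, 31 days between events).
So this recurs on the 15th of each month.
July 2034: Sat Jul 15 2034.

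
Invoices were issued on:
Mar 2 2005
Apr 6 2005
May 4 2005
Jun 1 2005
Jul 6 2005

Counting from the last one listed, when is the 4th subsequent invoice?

Nov 2 2005

These are Wednesdays at 28- or 35-day spacing (35, 28, 28, 35).
The pattern: 1st Wednesday of the month.
1st Wednesday of August 2005: Aug 3 2005.
1st Wednesday of September 2005: Sep 7 2005.
October 2005 — 1st Wednesday is Oct 5 2005.
November 2005 — 1st Wednesday is Nov 2 2005.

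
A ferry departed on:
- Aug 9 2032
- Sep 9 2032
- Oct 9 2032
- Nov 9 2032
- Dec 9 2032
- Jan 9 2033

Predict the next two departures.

Feb 9 2033, Mar 9 2033

Gaps: 31, 30, 31, 30, 31 days — not constant. Every event is on the 9th of the month.
Pattern: the 9th of each month.
February 2033: Feb 9 2033.
March 2033: Mar 9 2033.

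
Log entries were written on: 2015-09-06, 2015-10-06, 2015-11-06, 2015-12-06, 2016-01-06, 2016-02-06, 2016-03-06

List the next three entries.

The day-of-month is always 6 (30, 31, 30, 31, 31, 29 days between events).
So this recurs on the 6th of each month.
April 2016: 2016-04-06.
Next: May 2016 → 2016-05-06.
June 2016: 2016-06-06.

2016-04-06, 2016-05-06, 2016-06-06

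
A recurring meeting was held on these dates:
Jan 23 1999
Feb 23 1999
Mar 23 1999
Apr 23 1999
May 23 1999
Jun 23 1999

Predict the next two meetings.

Each date is the 23rd; the gaps (31, 28, 31, 30, 31) track the month lengths.
The rule is the 23rd of each month.
Next: July 1999 → Jul 23 1999.
Next: August 1999 → Aug 23 1999.

Jul 23 1999, Aug 23 1999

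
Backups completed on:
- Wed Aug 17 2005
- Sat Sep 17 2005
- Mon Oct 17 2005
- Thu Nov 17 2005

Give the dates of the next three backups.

Gaps: 31, 30, 31 days — not constant. Every event is on the 17th of the month.
Pattern: the 17th of each month.
Next: December 2005 → Sat Dec 17 2005.
Next: January 2006 → Tue Jan 17 2006.
February 2006: Fri Feb 17 2006.

Sat Dec 17 2005, Tue Jan 17 2006, Fri Feb 17 2006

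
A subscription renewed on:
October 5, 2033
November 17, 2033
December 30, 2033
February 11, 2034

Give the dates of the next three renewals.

Every event comes 43 days after the last (43, 43, 43).
February 11, 2034 + 43 days = March 26, 2034.
March 26, 2034 + 43 days = May 8, 2034.
May 8, 2034 + 43 days = June 20, 2034.

March 26, 2034; May 8, 2034; June 20, 2034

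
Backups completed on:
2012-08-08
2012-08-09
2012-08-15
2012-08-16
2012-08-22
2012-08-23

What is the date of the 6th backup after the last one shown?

The gap pattern 1, 6, 1, 6, 1 repeats every 2 events.
These are the Wednesdays and Thursdays of each week.
The following Wednesday is 2012-08-29.
Next Thursday: 2012-08-30.
Next Wednesday: 2012-09-05.
Next Thursday: 2012-09-06.
Next Wednesday: 2012-09-12.
Next Thursday: 2012-09-13.

2012-09-13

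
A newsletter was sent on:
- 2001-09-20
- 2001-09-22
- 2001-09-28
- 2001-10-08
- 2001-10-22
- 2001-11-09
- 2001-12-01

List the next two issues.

2001-12-27, 2002-01-26

Gaps: 2, 6, 10, 14, 18, 22 days — each gap is 4 larger than the previous one.
Next gap: 26 days. 2001-12-01 + 26 days = 2001-12-27.
Next gap: 30 days. 2001-12-27 + 30 days = 2002-01-26.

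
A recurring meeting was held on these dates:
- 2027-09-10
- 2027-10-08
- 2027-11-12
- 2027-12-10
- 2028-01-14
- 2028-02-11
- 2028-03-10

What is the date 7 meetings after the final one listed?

2028-10-13

Gaps: 28, 35, 28, 35, 28, 28 days — a mix of 28 and 35. Every date is a Friday.
Each is the 2nd Friday of its month.
April 2028 — 2nd Friday is 2028-04-14.
2nd Friday of May 2028: 2028-05-12.
2nd Friday of June 2028: 2028-06-09.
2nd Friday of July 2028: 2028-07-14.
August 2028 — 2nd Friday is 2028-08-11.
2nd Friday of September 2028: 2028-09-08.
October 2028 — 2nd Friday is 2028-10-13.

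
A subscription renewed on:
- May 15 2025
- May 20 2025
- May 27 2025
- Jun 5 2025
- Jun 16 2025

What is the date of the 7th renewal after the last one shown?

Oct 27 2025

Gaps: 5, 7, 9, 11 days — each gap is 2 larger than the previous one.
Next gap: 13 days. Jun 16 2025 + 13 days = Jun 29 2025.
Next gap: 15 days. Jun 29 2025 + 15 days = Jul 14 2025.
Next gap: 17 days. Jul 14 2025 + 17 days = Jul 31 2025.
Next gap: 19 days. Jul 31 2025 + 19 days = Aug 19 2025.
Next gap: 21 days. Aug 19 2025 + 21 days = Sep 9 2025.
Next gap: 23 days. Sep 9 2025 + 23 days = Oct 2 2025.
Next gap: 25 days. Oct 2 2025 + 25 days = Oct 27 2025.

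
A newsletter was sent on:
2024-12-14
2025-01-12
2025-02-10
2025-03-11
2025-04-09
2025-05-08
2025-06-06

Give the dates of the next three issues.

2025-07-05, 2025-08-03, 2025-09-01

Every event comes 29 days after the last (29, 29, 29, 29, 29, 29).
2025-06-06 + 29 days = 2025-07-05.
2025-07-05 + 29 days = 2025-08-03.
2025-08-03 + 29 days = 2025-09-01.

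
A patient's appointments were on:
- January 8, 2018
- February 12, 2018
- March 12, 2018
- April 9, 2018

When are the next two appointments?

May 14, 2018; June 11, 2018

These are Mondays at 28- or 35-day spacing (35, 28, 28).
The pattern: 2nd Monday of the month.
May 2018 — 2nd Monday is May 14, 2018.
2nd Monday of June 2018: June 11, 2018.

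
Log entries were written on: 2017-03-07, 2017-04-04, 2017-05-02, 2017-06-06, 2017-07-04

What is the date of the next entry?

Gaps: 28, 28, 35, 28 days — a mix of 28 and 35. Every date is a Tuesday.
Each is the 1st Tuesday of its month.
August 2017 — 1st Tuesday is 2017-08-01.

2017-08-01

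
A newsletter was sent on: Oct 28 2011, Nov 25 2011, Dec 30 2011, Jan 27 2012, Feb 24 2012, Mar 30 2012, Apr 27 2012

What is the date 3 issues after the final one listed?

Jul 27 2012

All Fridays; the gaps (28, 35, 28, 28, 35, 28) vary with month length.
This is the last Friday of each month.
Last Friday of May 2012: May 25 2012.
Last Friday of June 2012: Jun 29 2012.
July 2012 ends with Friday Jul 27 2012.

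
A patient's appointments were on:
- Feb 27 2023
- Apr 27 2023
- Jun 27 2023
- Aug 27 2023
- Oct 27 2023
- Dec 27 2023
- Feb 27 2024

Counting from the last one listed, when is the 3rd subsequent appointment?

Aug 27 2024

The day-of-month is always 27 (59, 61, 61, 61, 61, 62 days between events).
So this recurs on the 27th of every 2 months.
April 2024: Apr 27 2024.
Next: June 2024 → Jun 27 2024.
Next: August 2024 → Aug 27 2024.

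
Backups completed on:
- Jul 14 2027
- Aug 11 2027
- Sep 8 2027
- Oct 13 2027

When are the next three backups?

Nov 10 2027, Dec 8 2027, Jan 12 2028

Gaps: 28, 28, 35 days — a mix of 28 and 35. Every date is a Wednesday.
Each is the 2nd Wednesday of its month.
2nd Wednesday of November 2027: Nov 10 2027.
2nd Wednesday of December 2027: Dec 8 2027.
January 2028 — 2nd Wednesday is Jan 12 2028.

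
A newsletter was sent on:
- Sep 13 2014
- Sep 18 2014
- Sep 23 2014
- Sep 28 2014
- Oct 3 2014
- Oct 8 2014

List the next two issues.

The spacing is 5, 5, 5, 5, 5 days — always 5 days.
Oct 8 2014 + 5 days = Oct 13 2014.
Oct 13 2014 + 5 days = Oct 18 2014.

Oct 13 2014, Oct 18 2014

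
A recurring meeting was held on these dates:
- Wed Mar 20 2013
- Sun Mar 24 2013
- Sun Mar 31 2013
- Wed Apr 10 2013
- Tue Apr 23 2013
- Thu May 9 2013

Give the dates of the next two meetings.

Tue May 28 2013, Wed Jun 19 2013

The spacing grows by 3 each time: 4, 7, 10, 13, 16 days.
Next gap: 19 days. Thu May 9 2013 + 19 days = Tue May 28 2013.
Next gap: 22 days. Tue May 28 2013 + 22 days = Wed Jun 19 2013.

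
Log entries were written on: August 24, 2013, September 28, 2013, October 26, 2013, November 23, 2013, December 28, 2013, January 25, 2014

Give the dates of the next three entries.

February 22, 2014; March 22, 2014; April 26, 2014

These are Saturdays at 28- or 35-day spacing (35, 28, 28, 35, 28).
The pattern: 4th Saturday of the month.
February 2014 — 4th Saturday is February 22, 2014.
March 2014 — 4th Saturday is March 22, 2014.
April 2014 — 4th Saturday is April 26, 2014.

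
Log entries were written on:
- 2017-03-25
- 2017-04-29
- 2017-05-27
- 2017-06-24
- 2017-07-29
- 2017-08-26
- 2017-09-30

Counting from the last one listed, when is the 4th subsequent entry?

All Saturdays; the gaps (35, 28, 28, 35, 28, 35) vary with month length.
This is the last Saturday of each month.
October 2017 ends with Saturday 2017-10-28.
November 2017 ends with Saturday 2017-11-25.
Last Saturday of December 2017: 2017-12-30.
Last Saturday of January 2018: 2018-01-27.

2018-01-27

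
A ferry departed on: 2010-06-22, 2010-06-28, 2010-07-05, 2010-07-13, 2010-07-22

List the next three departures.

Intervals are 6, 7, 8, 9 days — an arithmetic progression with common difference 1.
Next gap: 10 days. 2010-07-22 + 10 days = 2010-08-01.
Next gap: 11 days. 2010-08-01 + 11 days = 2010-08-12.
Next gap: 12 days. 2010-08-12 + 12 days = 2010-08-24.

2010-08-01, 2010-08-12, 2010-08-24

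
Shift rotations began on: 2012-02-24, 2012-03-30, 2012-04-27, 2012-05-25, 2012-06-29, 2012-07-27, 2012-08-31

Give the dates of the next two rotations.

These are Fridays with 35, 28, 28, 35, 28, 35-day gaps.
Each is the final Friday of its month — 2012-03-30 is past the 28th, so '4th Friday' doesn't fit.
Last Friday of September 2012: 2012-09-28.
Last Friday of October 2012: 2012-10-26.

2012-09-28, 2012-10-26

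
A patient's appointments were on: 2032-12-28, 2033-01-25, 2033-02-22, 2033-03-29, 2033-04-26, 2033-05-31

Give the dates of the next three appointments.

2033-06-28, 2033-07-26, 2033-08-30

All Tuesdays; the gaps (28, 28, 35, 28, 35) vary with month length.
This is the last Tuesday of each month.
Last Tuesday of June 2033: 2033-06-28.
Last Tuesday of July 2033: 2033-07-26.
August 2033 ends with Tuesday 2033-08-30.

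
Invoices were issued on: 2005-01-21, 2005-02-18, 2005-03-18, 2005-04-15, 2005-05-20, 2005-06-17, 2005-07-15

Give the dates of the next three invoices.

Gaps: 28, 28, 28, 35, 28, 28 days — a mix of 28 and 35. Every date is a Friday.
Each is the 3rd Friday of its month.
August 2005 — 3rd Friday is 2005-08-19.
September 2005 — 3rd Friday is 2005-09-16.
3rd Friday of October 2005: 2005-10-21.

2005-08-19, 2005-09-16, 2005-10-21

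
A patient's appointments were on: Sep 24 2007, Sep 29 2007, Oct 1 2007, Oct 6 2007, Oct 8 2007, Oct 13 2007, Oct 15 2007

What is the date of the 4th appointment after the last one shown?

Oct 29 2007

Every event lands on a Monday or Saturday (gaps cycle 5, 2, 5, 2, 5, 2).
So the schedule is: every Monday and Saturday.
Next Saturday: Oct 20 2007.
Next Monday: Oct 22 2007.
The following Saturday is Oct 27 2007.
Next Monday: Oct 29 2007.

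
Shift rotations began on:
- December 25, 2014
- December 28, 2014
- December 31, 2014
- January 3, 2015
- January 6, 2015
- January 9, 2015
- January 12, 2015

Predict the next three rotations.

January 15, 2015; January 18, 2015; January 21, 2015

Gaps between consecutive events: 3, 3, 3, 3, 3, 3 days — a constant 3-day interval.
January 12, 2015 + 3 days = January 15, 2015.
January 15, 2015 + 3 days = January 18, 2015.
January 18, 2015 + 3 days = January 21, 2015.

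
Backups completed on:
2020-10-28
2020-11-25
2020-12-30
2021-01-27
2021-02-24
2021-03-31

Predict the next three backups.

These are Wednesdays with 28, 35, 28, 28, 35-day gaps.
Each is the final Wednesday of its month — 2020-12-30 is past the 28th, so '4th Wednesday' doesn't fit.
Last Wednesday of April 2021: 2021-04-28.
May 2021 ends with Wednesday 2021-05-26.
Last Wednesday of June 2021: 2021-06-30.

2021-04-28, 2021-05-26, 2021-06-30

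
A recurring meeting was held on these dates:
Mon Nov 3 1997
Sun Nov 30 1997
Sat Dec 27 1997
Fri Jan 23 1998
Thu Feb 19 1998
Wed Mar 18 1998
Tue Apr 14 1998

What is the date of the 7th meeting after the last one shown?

Gaps between consecutive events: 27, 27, 27, 27, 27, 27 days — a constant 27-day interval.
Tue Apr 14 1998 + 27 days = Mon May 11 1998.
Mon May 11 1998 + 27 days = Sun Jun 7 1998.
Sun Jun 7 1998 + 27 days = Sat Jul 4 1998.
Sat Jul 4 1998 + 27 days = Fri Jul 31 1998.
Fri Jul 31 1998 + 27 days = Thu Aug 27 1998.
Thu Aug 27 1998 + 27 days = Wed Sep 23 1998.
Wed Sep 23 1998 + 27 days = Tue Oct 20 1998.

Tue Oct 20 1998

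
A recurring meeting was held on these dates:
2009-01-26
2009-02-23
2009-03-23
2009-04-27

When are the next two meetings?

All dates are Mondays, 28, 28, 35 days apart.
Specifically, the 4th Monday of each month.
4th Monday of May 2009: 2009-05-25.
4th Monday of June 2009: 2009-06-22.

2009-05-25, 2009-06-22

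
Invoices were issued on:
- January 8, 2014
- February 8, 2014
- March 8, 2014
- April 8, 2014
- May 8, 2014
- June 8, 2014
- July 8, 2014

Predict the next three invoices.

Each date is the 8th; the gaps (31, 28, 31, 30, 31, 30) track the month lengths.
The rule is the 8th of each month.
August 2014: August 8, 2014.
Next: September 2014 → September 8, 2014.
Next: October 2014 → October 8, 2014.

August 8, 2014; September 8, 2014; October 8, 2014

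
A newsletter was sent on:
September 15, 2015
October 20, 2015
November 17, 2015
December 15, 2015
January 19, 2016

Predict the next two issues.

February 16, 2016; March 15, 2016

These are Tuesdays at 28- or 35-day spacing (35, 28, 28, 35).
The pattern: 3rd Tuesday of the month.
3rd Tuesday of February 2016: February 16, 2016.
3rd Tuesday of March 2016: March 15, 2016.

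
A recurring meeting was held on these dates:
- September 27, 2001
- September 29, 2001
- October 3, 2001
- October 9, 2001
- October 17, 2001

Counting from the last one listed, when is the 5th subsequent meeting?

December 26, 2001

The spacing grows by 2 each time: 2, 4, 6, 8 days.
Next gap: 10 days. October 17, 2001 + 10 days = October 27, 2001.
Next gap: 12 days. October 27, 2001 + 12 days = November 8, 2001.
Next gap: 14 days. November 8, 2001 + 14 days = November 22, 2001.
Next gap: 16 days. November 22, 2001 + 16 days = December 8, 2001.
Next gap: 18 days. December 8, 2001 + 18 days = December 26, 2001.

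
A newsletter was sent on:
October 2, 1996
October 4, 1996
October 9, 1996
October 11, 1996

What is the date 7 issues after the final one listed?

November 6, 1996

The gap pattern 2, 5, 2 repeats every 2 events.
These are the Wednesdays and Fridays of each week.
The following Wednesday is October 16, 1996.
The following Friday is October 18, 1996.
Next Wednesday: October 23, 1996.
Next Friday: October 25, 1996.
Next Wednesday: October 30, 1996.
The following Friday is November 1, 1996.
The following Wednesday is November 6, 1996.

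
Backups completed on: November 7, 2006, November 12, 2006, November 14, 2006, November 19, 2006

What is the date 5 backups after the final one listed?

December 5, 2006

The gap pattern 5, 2, 5 repeats every 2 events.
These are the Tuesdays and Sundays of each week.
Next Tuesday: November 21, 2006.
Next Sunday: November 26, 2006.
The following Tuesday is November 28, 2006.
Next Sunday: December 3, 2006.
The following Tuesday is December 5, 2006.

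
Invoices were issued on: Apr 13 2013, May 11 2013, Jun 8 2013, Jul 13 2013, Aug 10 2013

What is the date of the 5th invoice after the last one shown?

All dates are Saturdays, 28, 28, 35, 28 days apart.
Specifically, the 2nd Saturday of each month.
2nd Saturday of September 2013: Sep 14 2013.
October 2013 — 2nd Saturday is Oct 12 2013.
November 2013 — 2nd Saturday is Nov 9 2013.
December 2013 — 2nd Saturday is Dec 14 2013.
January 2014 — 2nd Saturday is Jan 11 2014.

Jan 11 2014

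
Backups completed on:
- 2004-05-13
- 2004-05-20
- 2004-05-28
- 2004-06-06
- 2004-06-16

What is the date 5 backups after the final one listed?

Intervals are 7, 8, 9, 10 days — an arithmetic progression with common difference 1.
Next gap: 11 days. 2004-06-16 + 11 days = 2004-06-27.
Next gap: 12 days. 2004-06-27 + 12 days = 2004-07-09.
Next gap: 13 days. 2004-07-09 + 13 days = 2004-07-22.
Next gap: 14 days. 2004-07-22 + 14 days = 2004-08-05.
Next gap: 15 days. 2004-08-05 + 15 days = 2004-08-20.

2004-08-20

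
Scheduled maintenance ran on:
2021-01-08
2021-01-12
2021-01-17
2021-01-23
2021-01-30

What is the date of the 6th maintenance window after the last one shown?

2021-04-03

Gaps: 4, 5, 6, 7 days — each gap is 1 larger than the previous one.
Next gap: 8 days. 2021-01-30 + 8 days = 2021-02-07.
Next gap: 9 days. 2021-02-07 + 9 days = 2021-02-16.
Next gap: 10 days. 2021-02-16 + 10 days = 2021-02-26.
Next gap: 11 days. 2021-02-26 + 11 days = 2021-03-09.
Next gap: 12 days. 2021-03-09 + 12 days = 2021-03-21.
Next gap: 13 days. 2021-03-21 + 13 days = 2021-04-03.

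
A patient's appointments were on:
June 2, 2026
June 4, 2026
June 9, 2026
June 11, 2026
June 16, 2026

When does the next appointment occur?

June 18, 2026

Gaps: 2, 5, 2, 5 days — not constant, but cyclic with period 2.
The events fall on every Tuesday and Thursday.
The following Thursday is June 18, 2026.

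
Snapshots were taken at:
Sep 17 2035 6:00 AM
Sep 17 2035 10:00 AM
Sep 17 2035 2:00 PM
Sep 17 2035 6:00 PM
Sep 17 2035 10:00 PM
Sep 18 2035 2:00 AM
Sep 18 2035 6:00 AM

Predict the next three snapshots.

Sep 18 2035 10:00 AM, Sep 18 2035 2:00 PM, Sep 18 2035 6:00 PM

Spacing: 4, 4, 4, 4, 4, 4 h — constant 4 h.
Sep 18 2035 6:00 AM + 4 h = Sep 18 2035 10:00 AM.
Sep 18 2035 10:00 AM + 4 h = Sep 18 2035 2:00 PM.
Sep 18 2035 2:00 PM + 4 h = Sep 18 2035 6:00 PM.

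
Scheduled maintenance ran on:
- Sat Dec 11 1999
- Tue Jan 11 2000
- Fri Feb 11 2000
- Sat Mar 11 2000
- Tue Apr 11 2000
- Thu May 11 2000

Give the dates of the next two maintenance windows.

Sun Jun 11 2000, Tue Jul 11 2000

Gaps: 31, 31, 29, 31, 30 days — not constant. Every event is on the 11th of the month.
Pattern: the 11th of each month.
June 2000: Sun Jun 11 2000.
Next: July 2000 → Tue Jul 11 2000.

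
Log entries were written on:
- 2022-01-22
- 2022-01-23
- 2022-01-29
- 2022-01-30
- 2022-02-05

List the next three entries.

2022-02-06, 2022-02-12, 2022-02-13

Every event lands on a Saturday or Sunday (gaps cycle 1, 6, 1, 6).
So the schedule is: every Saturday and Sunday.
The following Sunday is 2022-02-06.
The following Saturday is 2022-02-12.
The following Sunday is 2022-02-13.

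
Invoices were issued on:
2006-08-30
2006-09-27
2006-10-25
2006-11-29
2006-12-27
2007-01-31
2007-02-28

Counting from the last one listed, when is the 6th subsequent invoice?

All Wednesdays; the gaps (28, 28, 35, 28, 35, 28) vary with month length.
This is the last Wednesday of each month.
Last Wednesday of March 2007: 2007-03-28.
Last Wednesday of April 2007: 2007-04-25.
Last Wednesday of May 2007: 2007-05-30.
Last Wednesday of June 2007: 2007-06-27.
July 2007 ends with Wednesday 2007-07-25.
August 2007 ends with Wednesday 2007-08-29.

2007-08-29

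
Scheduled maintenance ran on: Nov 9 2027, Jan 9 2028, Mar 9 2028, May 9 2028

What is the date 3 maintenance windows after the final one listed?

Nov 9 2028

Each date is the 9th; the gaps (61, 60, 61) track the month lengths.
The rule is the 9th of every 2 months.
July 2028: Jul 9 2028.
Next: September 2028 → Sep 9 2028.
November 2028: Nov 9 2028.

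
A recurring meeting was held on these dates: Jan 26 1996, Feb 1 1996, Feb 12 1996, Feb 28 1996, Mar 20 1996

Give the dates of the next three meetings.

Apr 15 1996, May 16 1996, Jun 21 1996

Intervals are 6, 11, 16, 21 days — an arithmetic progression with common difference 5.
Next gap: 26 days. Mar 20 1996 + 26 days = Apr 15 1996.
Next gap: 31 days. Apr 15 1996 + 31 days = May 16 1996.
Next gap: 36 days. May 16 1996 + 36 days = Jun 21 1996.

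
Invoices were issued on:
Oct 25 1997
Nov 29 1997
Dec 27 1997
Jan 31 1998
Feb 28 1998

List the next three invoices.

All Saturdays; the gaps (35, 28, 35, 28) vary with month length.
This is the last Saturday of each month.
March 1998 ends with Saturday Mar 28 1998.
April 1998 ends with Saturday Apr 25 1998.
Last Saturday of May 1998: May 30 1998.

Mar 28 1998, Apr 25 1998, May 30 1998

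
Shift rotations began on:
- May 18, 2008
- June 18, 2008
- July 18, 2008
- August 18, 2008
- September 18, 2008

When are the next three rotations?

Gaps: 31, 30, 31, 31 days — not constant. Every event is on the 18th of the month.
Pattern: the 18th of each month.
Next: October 2008 → October 18, 2008.
Next: November 2008 → November 18, 2008.
Next: December 2008 → December 18, 2008.

October 18, 2008; November 18, 2008; December 18, 2008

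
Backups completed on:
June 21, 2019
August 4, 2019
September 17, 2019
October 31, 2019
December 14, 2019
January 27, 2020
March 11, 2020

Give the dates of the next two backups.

The spacing is 44, 44, 44, 44, 44, 44 days — always 44 days.
March 11, 2020 + 44 days = April 24, 2020.
April 24, 2020 + 44 days = June 7, 2020.

April 24, 2020; June 7, 2020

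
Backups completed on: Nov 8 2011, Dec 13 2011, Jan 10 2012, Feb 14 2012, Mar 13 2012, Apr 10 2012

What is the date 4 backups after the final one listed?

Aug 14 2012

These are Tuesdays at 28- or 35-day spacing (35, 28, 35, 28, 28).
The pattern: 2nd Tuesday of the month.
May 2012 — 2nd Tuesday is May 8 2012.
June 2012 — 2nd Tuesday is Jun 12 2012.
July 2012 — 2nd Tuesday is Jul 10 2012.
2nd Tuesday of August 2012: Aug 14 2012.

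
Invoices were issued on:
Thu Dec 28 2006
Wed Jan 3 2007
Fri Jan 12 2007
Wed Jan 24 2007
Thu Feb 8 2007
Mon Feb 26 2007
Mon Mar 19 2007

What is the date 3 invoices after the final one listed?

The spacing grows by 3 each time: 6, 9, 12, 15, 18, 21 days.
Next gap: 24 days. Mon Mar 19 2007 + 24 days = Thu Apr 12 2007.
Next gap: 27 days. Thu Apr 12 2007 + 27 days = Wed May 9 2007.
Next gap: 30 days. Wed May 9 2007 + 30 days = Fri Jun 8 2007.

Fri Jun 8 2007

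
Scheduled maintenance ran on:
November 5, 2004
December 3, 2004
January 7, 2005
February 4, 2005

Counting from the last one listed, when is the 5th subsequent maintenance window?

July 1, 2005

These are Fridays at 28- or 35-day spacing (28, 35, 28).
The pattern: 1st Friday of the month.
1st Friday of March 2005: March 4, 2005.
April 2005 — 1st Friday is April 1, 2005.
May 2005 — 1st Friday is May 6, 2005.
June 2005 — 1st Friday is June 3, 2005.
1st Friday of July 2005: July 1, 2005.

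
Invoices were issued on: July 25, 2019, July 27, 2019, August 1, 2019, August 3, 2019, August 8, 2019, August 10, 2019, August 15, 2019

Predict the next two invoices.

August 17, 2019; August 22, 2019

Gaps: 2, 5, 2, 5, 2, 5 days — not constant, but cyclic with period 2.
The events fall on every Thursday and Saturday.
The following Saturday is August 17, 2019.
Next Thursday: August 22, 2019.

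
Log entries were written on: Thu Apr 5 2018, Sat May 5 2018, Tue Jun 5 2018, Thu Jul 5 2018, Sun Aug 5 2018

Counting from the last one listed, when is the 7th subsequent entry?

Gaps: 30, 31, 30, 31 days — not constant. Every event is on the 5th of the month.
Pattern: the 5th of each month.
September 2018: Wed Sep 5 2018.
October 2018: Fri Oct 5 2018.
November 2018: Mon Nov 5 2018.
December 2018: Wed Dec 5 2018.
Next: January 2019 → Sat Jan 5 2019.
February 2019: Tue Feb 5 2019.
Next: March 2019 → Tue Mar 5 2019.

Tue Mar 5 2019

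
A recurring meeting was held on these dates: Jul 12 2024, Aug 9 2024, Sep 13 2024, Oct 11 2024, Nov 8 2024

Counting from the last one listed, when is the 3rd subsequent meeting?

All dates are Fridays, 28, 35, 28, 28 days apart.
Specifically, the 2nd Friday of each month.
December 2024 — 2nd Friday is Dec 13 2024.
January 2025 — 2nd Friday is Jan 10 2025.
2nd Friday of February 2025: Feb 14 2025.

Feb 14 2025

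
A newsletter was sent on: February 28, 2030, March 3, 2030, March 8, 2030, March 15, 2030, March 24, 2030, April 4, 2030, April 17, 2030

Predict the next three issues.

Intervals are 3, 5, 7, 9, 11, 13 days — an arithmetic progression with common difference 2.
Next gap: 15 days. April 17, 2030 + 15 days = May 2, 2030.
Next gap: 17 days. May 2, 2030 + 17 days = May 19, 2030.
Next gap: 19 days. May 19, 2030 + 19 days = June 7, 2030.

May 2, 2030; May 19, 2030; June 7, 2030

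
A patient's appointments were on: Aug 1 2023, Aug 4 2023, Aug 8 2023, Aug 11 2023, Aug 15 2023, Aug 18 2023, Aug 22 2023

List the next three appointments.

The gap pattern 3, 4, 3, 4, 3, 4 repeats every 2 events.
These are the Tuesdays and Fridays of each week.
Next Friday: Aug 25 2023.
Next Tuesday: Aug 29 2023.
Next Friday: Sep 1 2023.

Aug 25 2023, Aug 29 2023, Sep 1 2023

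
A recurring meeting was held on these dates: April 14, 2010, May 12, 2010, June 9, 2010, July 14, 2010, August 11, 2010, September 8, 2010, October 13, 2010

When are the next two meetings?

Gaps: 28, 28, 35, 28, 28, 35 days — a mix of 28 and 35. Every date is a Wednesday.
Each is the 2nd Wednesday of its month.
2nd Wednesday of November 2010: November 10, 2010.
December 2010 — 2nd Wednesday is December 8, 2010.

November 10, 2010; December 8, 2010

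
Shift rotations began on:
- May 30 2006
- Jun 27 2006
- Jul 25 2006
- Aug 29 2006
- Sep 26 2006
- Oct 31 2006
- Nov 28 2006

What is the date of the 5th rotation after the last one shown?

Apr 24 2007

Every date is a Tuesday; gaps 28, 28, 35, 28, 35, 28 days.
Each is the last Tuesday of its month (at least one falls on the 29th or later, ruling out '4th Tuesday').
December 2006 ends with Tuesday Dec 26 2006.
January 2007 ends with Tuesday Jan 30 2007.
Last Tuesday of February 2007: Feb 27 2007.
March 2007 ends with Tuesday Mar 27 2007.
Last Tuesday of April 2007: Apr 24 2007.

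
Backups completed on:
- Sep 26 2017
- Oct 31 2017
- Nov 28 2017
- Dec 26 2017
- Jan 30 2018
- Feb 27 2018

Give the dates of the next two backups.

Mar 27 2018, Apr 24 2018

All Tuesdays; the gaps (35, 28, 28, 35, 28) vary with month length.
This is the last Tuesday of each month.
March 2018 ends with Tuesday Mar 27 2018.
April 2018 ends with Tuesday Apr 24 2018.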